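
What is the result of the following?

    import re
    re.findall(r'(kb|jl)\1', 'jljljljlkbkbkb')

['jl', 'jl', 'kb']

A backreference is literal: `\1` must see the identical characters the first group matched.
Walking the string: at [0:4] match 'jljl', group 1 = 'jl'; at [4:8] match 'jljl', group 1 = 'jl'; at [8:12] match 'kbkb', group 1 = 'kb'.
With a single group, `findall` returns only what that group captured — 3 items.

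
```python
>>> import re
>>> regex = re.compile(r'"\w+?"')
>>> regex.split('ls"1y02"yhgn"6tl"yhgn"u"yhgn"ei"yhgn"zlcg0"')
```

Matches to split on: at [2:8] → '"1y02"'; at [12:17] → '"6tl"'; at [21:24] → '"u"'; at [28:32] → '"ei"'; at [36:43] → '"zlcg0"'.
`split` removes every match and returns the 6 fragments in between.

['ls', 'yhgn', 'yhgn', 'yhgn', 'yhgn', '']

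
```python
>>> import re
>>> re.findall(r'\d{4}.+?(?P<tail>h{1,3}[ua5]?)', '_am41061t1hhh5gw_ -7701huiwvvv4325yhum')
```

['hhh5', 'hu']

A `+?`/`*?`/`{m,n}?` starts at its minimum and grows only as far as needed for what follows to match.
`findall` collects group 1 from each match (2 total).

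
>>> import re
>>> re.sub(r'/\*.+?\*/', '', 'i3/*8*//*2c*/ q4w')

Matches: at [2:7] → '/*8*/'; at [7:13] → '/*2c*/'.
Every occurrence is swapped for ''.

'i3 q4w'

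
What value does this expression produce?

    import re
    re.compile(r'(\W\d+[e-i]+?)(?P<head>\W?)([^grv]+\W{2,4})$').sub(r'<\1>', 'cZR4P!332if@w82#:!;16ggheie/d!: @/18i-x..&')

The `?` after the quantifier makes it lazy — it takes as little as possible before letting the rest of the pattern try.
Each match is replaced using the text its own group 1 captured.

'cZR4P!332if@w82#:!<;16gg>'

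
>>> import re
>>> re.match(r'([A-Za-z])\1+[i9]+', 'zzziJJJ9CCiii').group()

'zzzi'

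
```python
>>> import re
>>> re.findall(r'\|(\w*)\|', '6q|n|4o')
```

Walking the string: at [2:5] match '|n|', group 1 = 'n'.
Because there's exactly one group, `findall` drops the full match and keeps group 1 from the one hit.

['n']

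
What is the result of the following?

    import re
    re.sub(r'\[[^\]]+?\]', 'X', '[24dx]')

Matches: at [0:6] → '[24dx]'.
Every occurrence is swapped for 'X'.

'X'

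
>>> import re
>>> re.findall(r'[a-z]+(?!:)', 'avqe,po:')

`(?!…)`/`(?<!…)` only lets a position through if the neighbouring text does NOT match; no characters are consumed.
Matches: at [0:4] → 'avqe'; at [5:6] → 'p'.
No capturing groups, so `findall` returns the 2 full match strings.

['avqe', 'p']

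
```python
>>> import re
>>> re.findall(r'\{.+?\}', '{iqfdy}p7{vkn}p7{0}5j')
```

['{iqfdy}', '{vkn}', '{0}']

With the lazy modifier that quantifier settles for the fewest repetitions that let the rest of the pattern succeed (the atoms after it are unaffected and can still be greedy).
With no groups in the pattern, `findall` gives back each whole match — 3 here.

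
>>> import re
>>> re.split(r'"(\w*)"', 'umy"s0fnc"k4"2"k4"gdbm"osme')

The group in the pattern means `split` returns the separators' captures alongside the pieces.

['umy', 's0fnc', 'k4', '2', 'k4', 'gdbm', 'osme']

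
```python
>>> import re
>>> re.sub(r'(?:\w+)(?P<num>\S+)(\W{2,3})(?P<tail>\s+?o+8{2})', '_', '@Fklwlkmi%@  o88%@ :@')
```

This matches one or more of a word character (non-capturing group); then one or more of a non-whitespace character (captured as 'num'); then 2 to 3 of a non-word character (captured); then one or more of whitespace (lazy), then one or more of the literal 'o', then exactly 2 of a literal '8' (captured as 'tail').
Matches: at [1:16] → 'Fklwlkmi%@  o88'.
Each match is replaced by '_'.

'@_%@ :@'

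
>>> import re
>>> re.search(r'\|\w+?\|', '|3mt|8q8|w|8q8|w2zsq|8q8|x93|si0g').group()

`re.search` tries every starting position until one works.
The match spans [0:5] → '|3mt|'.

'|3mt|'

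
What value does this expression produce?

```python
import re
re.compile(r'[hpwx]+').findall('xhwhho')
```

['xhwhh']

The pattern matches one or more of one of [hpwx].
With no groups in the pattern, `findall` gives back each whole match — 1 here.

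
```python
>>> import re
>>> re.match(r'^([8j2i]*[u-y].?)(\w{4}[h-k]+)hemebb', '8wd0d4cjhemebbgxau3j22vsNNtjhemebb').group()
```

'8wd0d4cjhemebb'

With `match`, the pattern is implicitly anchored at the beginning.
The match spans [0:14] → '8wd0d4cjhemebb'.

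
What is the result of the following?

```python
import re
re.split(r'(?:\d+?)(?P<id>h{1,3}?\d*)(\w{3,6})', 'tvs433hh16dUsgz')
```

Pattern: one or more of a digit (lazy) (non-capturing group); then 1 to 3 of a literal 'h' (lazy), then zero or more of a digit (captured as 'id'); then 3 to 6 of a word character (captured).
Lazy quantifiers expand one character at a time until the remainder of the pattern can match.
Matches to split on: at [3:13] → '433hh16dUs'.
`re.split` interleaves the captured-group text with the surrounding fragments.

['tvs', 'h', 'h16dUs', 'gz']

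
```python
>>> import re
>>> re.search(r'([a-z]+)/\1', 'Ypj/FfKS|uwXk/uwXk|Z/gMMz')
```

None

After group 1 captures some text, `\1` only succeeds where that same text appears again.
`search` walks the string left to right and returns the first match it finds.
Here no position works, so the call returns None.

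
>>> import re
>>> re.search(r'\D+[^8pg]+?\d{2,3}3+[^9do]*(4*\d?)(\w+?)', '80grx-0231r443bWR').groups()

('', 'R')

The pattern matches one or more of a non-digit; then one or more of any character except [8pg] (lazy); then 2 to 3 of a digit, then one or more of a literal '3', then zero or more of any character except [9do]; then zero or more of the literal '4', then optionally a digit (captured); then one or more of a word character (lazy) (captured).
Unlike `match`, `search` isn't anchored — it looks for the pattern anywhere in the string.
The match spans [2:17] → 'grx-0231r443bWR'.
Captured: group 1 = '', group 2 = 'R'.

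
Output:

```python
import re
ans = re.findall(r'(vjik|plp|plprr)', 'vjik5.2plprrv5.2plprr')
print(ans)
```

The regex engine tests alternatives in the order written; an earlier branch that matches wins even if a later one would match more.
Walking the string: at [0:4] match 'vjik', group 1 = 'vjik'; at [7:10] match 'plp', group 1 = 'plp'; at [16:19] match 'plp', group 1 = 'plp'.
Because there's exactly one group, `findall` drops the full match and keeps group 1 from each hit.

['vjik', 'plp', 'plp']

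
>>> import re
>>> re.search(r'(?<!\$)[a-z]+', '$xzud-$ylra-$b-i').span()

(2, 5)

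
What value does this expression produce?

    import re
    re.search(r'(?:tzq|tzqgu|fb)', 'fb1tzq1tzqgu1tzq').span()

`re.search` scans for the first position where the pattern succeeds.
The match spans [0:2] → 'fb'.

(0, 2)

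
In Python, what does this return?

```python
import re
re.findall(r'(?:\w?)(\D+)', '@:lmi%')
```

The pattern matches optionally a word character (non-capturing group); then one or more of a non-digit (captured).
Walking the string: at [0:6] match '@:lmi%', group 1 = '@:lmi%'.
With a single group, `findall` returns only what that group captured — 1 item.

['@:lmi%']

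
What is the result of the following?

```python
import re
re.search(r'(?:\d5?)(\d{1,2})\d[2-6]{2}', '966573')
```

Here nothing in the string fits, so the call returns None.

None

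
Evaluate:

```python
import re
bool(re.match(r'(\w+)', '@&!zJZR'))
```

False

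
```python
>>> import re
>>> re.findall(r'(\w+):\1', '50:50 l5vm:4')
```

The backreference `\1` re-matches whatever the first group consumed, character for character.
Matches: at [0:5] match '50:50', group 1 = '50'.
`findall` collects group 1 from the one match (1 total).

['50']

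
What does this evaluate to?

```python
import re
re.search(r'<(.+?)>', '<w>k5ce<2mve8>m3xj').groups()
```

('w',)

Lazy quantifiers expand one character at a time until the remainder of the pattern can match.
`re.search` scans for the first position where the pattern succeeds.
The match spans [0:3] → '<w>'.
Captured: group 1 = 'w'.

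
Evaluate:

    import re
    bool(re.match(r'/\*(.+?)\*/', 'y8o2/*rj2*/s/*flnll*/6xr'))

`re.match` only tries the pattern at the start of the string.
Here the string doesn't start with a match, so the call returns None, and `bool(None)` is False.

False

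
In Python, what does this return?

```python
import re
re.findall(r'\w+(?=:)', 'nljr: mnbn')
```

The lookaround is zero-width — it requires the adjacent text to match without consuming it, so the asserted text isn't part of the match.
`findall` yields the raw match text (1 of them) because the pattern has no groups.

['nljr']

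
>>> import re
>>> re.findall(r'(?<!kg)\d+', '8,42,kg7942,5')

['8', '42', '942', '5']

Because the assertion is negative and zero-width, positions next to the forbidden text are skipped.
Walking the string: at [0:1] → '8'; at [2:4] → '42'; at [8:11] → '942'; at [12:13] → '5'.
Since nothing is captured, `findall` lists the 4 matched substrings directly.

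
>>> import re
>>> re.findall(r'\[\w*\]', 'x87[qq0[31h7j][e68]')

['[31h7j]', '[e68]']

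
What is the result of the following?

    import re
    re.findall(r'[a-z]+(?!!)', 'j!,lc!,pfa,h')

['l', 'pfa', 'h']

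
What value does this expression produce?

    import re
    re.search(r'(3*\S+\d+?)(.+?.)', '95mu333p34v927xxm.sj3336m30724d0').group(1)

'95mu333p34v927xxm.sj3336m30724'

This matches zero or more of a literal '3', then one or more of a non-whitespace character, then one or more of a digit (lazy) (captured); then one or more of any character (lazy), then any character (captured).
`re.search` tries every starting position until one works.
The match spans [0:32] → '95mu333p34v927xxm.sj3336m30724d0'.
Captured: group 1 = '95mu333p34v927xxm.sj3336m30724', group 2 = 'd0'.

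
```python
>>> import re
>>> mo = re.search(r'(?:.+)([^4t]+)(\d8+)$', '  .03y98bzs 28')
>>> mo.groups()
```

(' ', '28')

Pattern: one or more of any character (non-capturing group); then one or more of any character except [4t] (captured); then a digit, then one or more of a literal '8' (captured); then anchored at the end.
`search` walks the string left to right and returns the first match it finds.
The match spans [0:14] → '  .03y98bzs 28'.
Captured: group 1 = ' ', group 2 = '28'.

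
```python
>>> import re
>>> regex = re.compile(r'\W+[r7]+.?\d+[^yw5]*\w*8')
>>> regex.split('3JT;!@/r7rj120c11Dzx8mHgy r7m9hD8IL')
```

This matches one or more of a non-word character, then one or more of one of [r7], then optionally any character; then one or more of a digit; then zero or more of any character except [yw5], then zero or more of a word character, then a literal '8'.
Matches to split on: at [3:21] → ';!@/r7rj120c11Dzx8'; at [25:33] → ' r7m9hD8'.
Each match becomes a cut point; 3 segments remain.

['3JT', 'mHgy', 'IL']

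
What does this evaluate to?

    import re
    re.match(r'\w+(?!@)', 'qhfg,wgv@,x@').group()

Because the assertion is negative and zero-width, positions next to the forbidden text are skipped.
`re.match` only tries the pattern at the start of the string.
The match spans [0:4] → 'qhfg'.

'qhfg'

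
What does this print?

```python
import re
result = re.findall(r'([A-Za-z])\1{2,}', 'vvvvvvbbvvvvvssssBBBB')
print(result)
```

['v', 'v', 's', 'B']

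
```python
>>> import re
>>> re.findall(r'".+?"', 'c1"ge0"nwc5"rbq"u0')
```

Lazy quantifiers expand one character at a time until the remainder of the pattern can match.
Walking the string: at [2:7] → '"ge0"'; at [11:16] → '"rbq"'.
Since nothing is captured, `findall` lists the 2 matched substrings directly.

['"ge0"', '"rbq"']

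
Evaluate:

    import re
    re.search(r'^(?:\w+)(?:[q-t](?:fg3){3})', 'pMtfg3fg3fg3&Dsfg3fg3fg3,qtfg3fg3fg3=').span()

(0, 12)

The match spans [0:12] → 'pMtfg3fg3fg3'.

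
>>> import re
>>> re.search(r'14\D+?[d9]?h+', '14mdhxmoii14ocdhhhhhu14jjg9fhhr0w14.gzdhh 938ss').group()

'14mdh'

This matches the literal '14', then one or more of a non-digit (lazy), then optionally one of [d9]; then one or more of a literal 'h'.
`search` walks the string left to right and returns the first match it finds.
The match spans [0:5] → '14mdh'.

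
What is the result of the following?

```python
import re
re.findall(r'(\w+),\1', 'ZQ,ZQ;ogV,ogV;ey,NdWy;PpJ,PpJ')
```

['ZQ', 'ogV', 'PpJ']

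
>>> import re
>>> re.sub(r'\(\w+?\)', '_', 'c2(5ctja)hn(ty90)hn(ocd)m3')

Every occurrence is swapped for '_'.

'c2_hn_hn_m3'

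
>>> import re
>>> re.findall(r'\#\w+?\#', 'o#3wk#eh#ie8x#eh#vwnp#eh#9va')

['#3wk#', '#ie8x#', '#vwnp#']

Matches: at [1:6] → '#3wk#'; at [8:14] → '#ie8x#'; at [16:22] → '#vwnp#'.
No capturing groups, so `findall` returns the 3 full match strings.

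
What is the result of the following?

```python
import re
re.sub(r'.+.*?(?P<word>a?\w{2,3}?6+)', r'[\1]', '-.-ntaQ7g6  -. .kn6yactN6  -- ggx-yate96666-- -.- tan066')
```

'[066]'

Pattern: one or more of any character, then zero or more of any character (lazy); then optionally a literal 'a', then 2 to 3 of a word character (lazy), then one or more of a literal '6' (captured as 'word').
Matches: at [0:56] → '-.-ntaQ7g6  -. .kn6yactN6  -- ggx-yate96666-- -.- tan066'.
Each match is replaced using the text its own group 1 captured.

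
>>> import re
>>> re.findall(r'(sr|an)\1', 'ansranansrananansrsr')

['an', 'an', 'sr']

A backreference is literal: `\1` must see the identical characters the first group matched.
With a single group, `findall` returns only what that group captured — 3 items.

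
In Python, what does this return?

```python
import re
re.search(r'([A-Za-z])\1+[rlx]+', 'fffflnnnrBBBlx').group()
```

'ffffl'

The backreference `\1` re-matches whatever the first group consumed, character for character.
`re.search` tries every starting position until one works.
The match spans [0:5] → 'ffffl'.
Captured: group 1 = 'f'.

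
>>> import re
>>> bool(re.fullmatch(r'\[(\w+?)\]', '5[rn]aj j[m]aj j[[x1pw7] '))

False

`fullmatch` succeeds only if the pattern covers the string from start to end.
Here there's no way to consume every character, so the call returns None, and `bool(None)` is False.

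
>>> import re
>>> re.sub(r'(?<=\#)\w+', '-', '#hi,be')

The positive lookaround only admits positions where the adjacent text matches; those characters stay outside the span.
Each match is replaced by '-'.

'#-,be'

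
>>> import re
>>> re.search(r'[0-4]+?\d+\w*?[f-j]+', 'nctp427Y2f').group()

'427Y2f'

The match spans [4:10] → '427Y2f'.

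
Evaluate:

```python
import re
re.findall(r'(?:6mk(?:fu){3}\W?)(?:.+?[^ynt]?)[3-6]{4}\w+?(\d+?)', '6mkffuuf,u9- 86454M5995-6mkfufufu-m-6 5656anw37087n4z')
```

['3']

The pattern matches the literal '6mk', then the literal 'fu' repeated 3 times, then optionally a non-word character (non-capturing group); then one or more of any character (lazy), then optionally any character except [ynt] (non-capturing group); then exactly 4 of a character in [3-6], then one or more of a word character (lazy); then one or more of a digit (lazy) (captured).
Lazy quantifiers expand one character at a time until the remainder of the pattern can match.
Matches: at [24:46] match '6mkfufufu-m-6 5656anw3', group 1 = '3'.
With a single group, `findall` returns only what that group captured — 1 item.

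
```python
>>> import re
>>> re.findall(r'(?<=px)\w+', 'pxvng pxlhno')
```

['vng', 'lhno']

The lookaround is zero-width — it requires the adjacent text to match without consuming it, so the asserted text isn't part of the match.
With no groups in the pattern, `findall` gives back each whole match — 2 here.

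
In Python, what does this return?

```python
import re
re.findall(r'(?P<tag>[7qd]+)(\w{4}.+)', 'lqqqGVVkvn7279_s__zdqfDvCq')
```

Pattern: one or more of one of [7qd] (captured as 'tag'); then exactly 4 of a word character, then one or more of any character (captured).
Scanning left to right: at [1:26] match 'qqqGVVkvn7279_s__zdqfDvCq', groups = ('qqq', 'GVVkvn7279_s__zdqfDvCq').
Multiple groups make `findall` return tuples — one 2-tuple for the one match.

[('qqq', 'GVVkvn7279_s__zdqfDvCq')]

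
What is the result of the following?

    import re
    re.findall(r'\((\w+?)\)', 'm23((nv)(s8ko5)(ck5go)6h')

['nv', 's8ko5', 'ck5go']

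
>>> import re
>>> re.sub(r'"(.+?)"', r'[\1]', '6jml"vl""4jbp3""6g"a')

Lazy quantifiers expand one character at a time until the remainder of the pattern can match.
Matches: at [4:8] → '"vl"'; at [8:15] → '"4jbp3"'; at [15:19] → '"6g"'.
`\1` in the replacement pulls in group 1's text for each match.

'6jml[vl][4jbp3][6g]a'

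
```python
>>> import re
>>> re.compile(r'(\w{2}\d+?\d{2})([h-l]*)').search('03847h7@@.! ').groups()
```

('03847', 'h')

Pattern: exactly 2 of a word character, then one or more of a digit (lazy), then exactly 2 of a digit (captured); then zero or more of a character in [h-l] (captured).
`re.search` scans for the first position where the pattern succeeds.
The match spans [0:6] → '03847h'.
Captured: group 1 = '03847', group 2 = 'h'.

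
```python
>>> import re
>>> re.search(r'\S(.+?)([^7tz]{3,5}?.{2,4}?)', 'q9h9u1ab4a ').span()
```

(0, 7)

Pattern: a non-whitespace character; then one or more of any character (lazy) (captured); then 3 to 5 of any character except [7tz] (lazy), then 2 to 4 of any character (lazy) (captured).
Because the quantifier is non-greedy, it stops expanding at the earliest point where the rest of the pattern can succeed.
Unlike `match`, `search` isn't anchored — it looks for the pattern anywhere in the string.
The match spans [0:7] → 'q9h9u1a'.
Captured: group 1 = '9', group 2 = 'h9u1a'.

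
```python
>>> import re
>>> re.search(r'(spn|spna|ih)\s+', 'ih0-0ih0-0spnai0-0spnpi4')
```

None

Here no position works, so the call returns None.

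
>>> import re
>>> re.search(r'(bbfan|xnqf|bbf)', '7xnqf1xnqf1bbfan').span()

The match spans [1:5] → 'xnqf'.

(1, 5)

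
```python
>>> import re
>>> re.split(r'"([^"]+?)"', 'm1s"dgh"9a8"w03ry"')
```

['m1s', 'dgh', '9a8', 'w03ry', '']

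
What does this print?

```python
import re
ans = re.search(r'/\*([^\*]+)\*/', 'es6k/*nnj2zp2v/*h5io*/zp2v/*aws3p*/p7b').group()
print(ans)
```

/*h5io*/

Unlike `match`, `search` isn't anchored — it looks for the pattern anywhere in the string.
The match spans [14:22] → '/*h5io*/'.
Captured: group 1 = 'h5io'.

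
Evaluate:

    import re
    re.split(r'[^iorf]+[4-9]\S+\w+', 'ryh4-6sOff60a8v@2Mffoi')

['r', '']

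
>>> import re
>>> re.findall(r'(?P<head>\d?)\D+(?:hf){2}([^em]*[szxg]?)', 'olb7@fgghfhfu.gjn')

[('7', 'u.gjn')]

`findall` packs the 2 group values into a tuple for every match.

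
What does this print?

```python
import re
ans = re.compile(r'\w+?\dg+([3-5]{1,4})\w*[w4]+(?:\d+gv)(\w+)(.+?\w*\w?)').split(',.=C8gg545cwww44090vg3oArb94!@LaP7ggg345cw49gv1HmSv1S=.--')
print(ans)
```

[',.=C8gg545cwww44090vg3oArb94!@', '345', '1HmSv1S', '=', '.--']

The pattern matches one or more of a word character (lazy), then a digit, then one or more of the literal 'g'; then 1 to 4 of a character in [3-5] (captured); then zero or more of a word character, then one or more of one of [w4]; then one or more of a digit, then the literal 'gv' (non-capturing group); then one or more of a word character (captured); then one or more of any character (lazy), then zero or more of a word character, then optionally a word character (captured).
The `?` after the quantifier makes it lazy — it takes as little as possible before letting the rest of the pattern try.
Matches to split on: at [30:54] → 'LaP7ggg345cw49gv1HmSv1S='.
With a capturing group present, the delimiter's captured portion is kept in the result list.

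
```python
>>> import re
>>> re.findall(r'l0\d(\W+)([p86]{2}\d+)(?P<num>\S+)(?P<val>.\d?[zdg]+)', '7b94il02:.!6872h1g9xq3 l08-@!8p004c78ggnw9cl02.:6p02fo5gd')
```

This matches the literal 'l0', then a digit; then one or more of a non-word character (captured); then exactly 2 of one of [p86], then one or more of a digit (captured); then one or more of a non-whitespace character (captured as 'num'); then any character, then optionally a digit, then one or more of one of [zdg] (captured as 'val').
Walking the string: at [5:18] match 'l02:.!6872h1g', groups = (':.!', '6872', 'h', '1g'); at [23:57] match 'l08-@!8p004c78ggnw9cl02.:6p02fo5gd', groups = ('-@!', '8p004', 'c78ggnw9cl02.:6p02fo5', 'gd').
With 4 capturing groups, `findall` returns a 4-tuple per match.

[(':.!', '6872', 'h', '1g'), ('-@!', '8p004', 'c78ggnw9cl02.:6p02fo5', 'gd')]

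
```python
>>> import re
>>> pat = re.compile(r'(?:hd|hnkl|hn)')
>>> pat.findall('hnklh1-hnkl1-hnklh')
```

['hnkl', 'hnkl', 'hnkl']

Branches in `(...|...)` are attempted left-to-right; the first branch that allows the whole pattern to succeed is taken.
Walking the string: at [0:4] → 'hnkl'; at [7:11] → 'hnkl'; at [13:17] → 'hnkl'.
Since nothing is captured, `findall` lists the 3 matched substrings directly.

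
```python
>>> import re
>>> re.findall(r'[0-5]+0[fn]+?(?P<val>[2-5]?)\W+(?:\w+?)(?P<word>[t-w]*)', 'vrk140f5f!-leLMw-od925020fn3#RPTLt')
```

[('3', '')]

2 groups means the one result is a tuple of 2 captured strings — 1 here.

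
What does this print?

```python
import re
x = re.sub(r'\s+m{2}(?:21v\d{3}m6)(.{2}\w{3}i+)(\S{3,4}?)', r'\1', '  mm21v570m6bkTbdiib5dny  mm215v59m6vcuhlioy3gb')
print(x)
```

Pattern: one or more of whitespace, then exactly 2 of the literal 'm'; then the literal '21v', then exactly 3 of a digit, then the literal 'm6' (non-capturing group); then exactly 2 of any character, then exactly 3 of a word character, then one or more of a literal 'i' (captured); then 3 to 4 of a non-whitespace character (lazy) (captured).
A non-greedy quantifier consumes as few characters as it can — just enough that the remainder of the pattern still matches from where it stops; whatever follows it matches normally.
Matches: at [0:22] → '  mm21v570m6bkTbdiib5d'.
The replacement refers to a captured group, so each match is rewritten using its own captured text.

bkTbdiiny  mm215v59m6vcuhlioy3gb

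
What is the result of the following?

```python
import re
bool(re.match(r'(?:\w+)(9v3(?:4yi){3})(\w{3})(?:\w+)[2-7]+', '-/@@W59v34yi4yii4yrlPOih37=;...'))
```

False

With `match`, the pattern is implicitly anchored at the beginning.
Here the string doesn't start with a match, so the call returns None, and `bool(None)` is False.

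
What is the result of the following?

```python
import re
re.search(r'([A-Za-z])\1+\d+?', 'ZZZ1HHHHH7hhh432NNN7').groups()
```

('Z',)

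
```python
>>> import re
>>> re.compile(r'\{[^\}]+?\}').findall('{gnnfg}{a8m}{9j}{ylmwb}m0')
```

Scanning left to right: at [0:7] → '{gnnfg}'; at [7:12] → '{a8m}'; at [12:16] → '{9j}'; at [16:23] → '{ylmwb}'.
No capturing groups, so `findall` returns the 4 full match strings.

['{gnnfg}', '{a8m}', '{9j}', '{ylmwb}']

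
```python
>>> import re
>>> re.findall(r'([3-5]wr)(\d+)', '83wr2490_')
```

[('3wr', '2490')]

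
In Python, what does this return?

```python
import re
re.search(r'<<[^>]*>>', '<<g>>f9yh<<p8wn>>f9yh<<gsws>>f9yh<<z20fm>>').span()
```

The match spans [0:5] → '<<g>>'.

(0, 5)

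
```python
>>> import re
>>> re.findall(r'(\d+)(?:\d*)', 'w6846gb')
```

['6846']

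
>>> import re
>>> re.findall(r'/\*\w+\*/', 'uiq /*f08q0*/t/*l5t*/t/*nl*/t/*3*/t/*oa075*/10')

['/*f08q0*/', '/*l5t*/', '/*nl*/', '/*3*/', '/*oa075*/']

Scanning left to right: at [4:13] → '/*f08q0*/'; at [14:21] → '/*l5t*/'; at [22:28] → '/*nl*/'; at [29:34] → '/*3*/'; at [35:44] → '/*oa075*/'.
No capturing groups, so `findall` returns the 5 full match strings.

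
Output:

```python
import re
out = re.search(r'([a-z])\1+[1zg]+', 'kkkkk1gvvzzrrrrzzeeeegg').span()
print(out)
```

`\1` has to match the exact text group 1 already captured.
The match spans [0:7] → 'kkkkk1g'.

(0, 7)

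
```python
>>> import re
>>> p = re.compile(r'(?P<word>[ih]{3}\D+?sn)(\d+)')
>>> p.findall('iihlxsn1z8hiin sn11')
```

2 groups means each result is a tuple of 2 captured strings — 2 here.

[('iihlxsn', '1'), ('hiin sn', '11')]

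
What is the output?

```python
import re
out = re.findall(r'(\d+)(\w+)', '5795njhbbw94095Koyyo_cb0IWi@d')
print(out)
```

This matches one or more of a digit (captured); then one or more of a word character (captured).
Scanning left to right: at [0:27] match '5795njhbbw94095Koyyo_cb0IWi', groups = ('5795', 'njhbbw94095Koyyo_cb0IWi').
Multiple groups make `findall` return tuples — one 2-tuple for the one match.

[('5795', 'njhbbw94095Koyyo_cb0IWi')]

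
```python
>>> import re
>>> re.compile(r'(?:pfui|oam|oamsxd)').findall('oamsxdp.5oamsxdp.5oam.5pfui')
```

Alternation tries branches left to right and keeps the first one that lets the overall match succeed at that position.
With no groups in the pattern, `findall` gives back each whole match — 4 here.

['oam', 'oam', 'oam', 'pfui']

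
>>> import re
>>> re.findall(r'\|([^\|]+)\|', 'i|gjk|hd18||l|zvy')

Walking the string: at [1:6] match '|gjk|', group 1 = 'gjk'; at [11:14] match '|l|', group 1 = 'l'.
One capturing group, so `findall` returns just the captured substring from each match — 2 in all.

['gjk', 'l']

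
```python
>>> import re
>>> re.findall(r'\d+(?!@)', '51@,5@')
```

['5']

The negative lookaround is zero-width — it rules out positions where the adjacent text would match, without consuming anything.
Matches: at [0:1] → '5'.
Since nothing is captured, `findall` lists the 1 matched substring directly.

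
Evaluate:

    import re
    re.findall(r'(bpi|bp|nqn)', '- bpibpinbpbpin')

['bpi', 'bpi', 'bp', 'bpi']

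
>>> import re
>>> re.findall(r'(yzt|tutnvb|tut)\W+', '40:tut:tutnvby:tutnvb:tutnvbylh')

['tut', 'tutnvb']

`findall` collects group 1 from each match (2 total).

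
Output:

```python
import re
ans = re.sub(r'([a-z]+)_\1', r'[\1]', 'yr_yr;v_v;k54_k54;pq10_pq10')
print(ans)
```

`\1` is not a pattern — it's the concrete string captured by group 1, re-applied verbatim.
Matches: at [0:5] → 'yr_yr'; at [6:9] → 'v_v'.
Each match is replaced using the text its own group 1 captured.

[yr];[v];k54_k54;pq10_pq10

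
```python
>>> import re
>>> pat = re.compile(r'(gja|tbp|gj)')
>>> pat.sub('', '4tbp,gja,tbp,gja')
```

Alternation isn't longest-match — the leftmost alternative that fits at this position is chosen.
Each match is replaced by ''.

'4,,,'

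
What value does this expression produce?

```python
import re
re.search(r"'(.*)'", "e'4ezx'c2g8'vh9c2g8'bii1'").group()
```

"'4ezx'c2g8'vh9c2g8'bii1'"

Unlike `match`, `search` isn't anchored — it looks for the pattern anywhere in the string.
The match spans [1:25] → "'4ezx'c2g8'vh9c2g8'bii1'".
Captured: group 1 = "4ezx'c2g8'vh9c2g8'bii1".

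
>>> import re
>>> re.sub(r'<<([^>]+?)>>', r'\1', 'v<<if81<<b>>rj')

Matches: at [1:12] → '<<if81<<b>>'.
Each match is replaced using the text its own group 1 captured.

'vif81<<brj'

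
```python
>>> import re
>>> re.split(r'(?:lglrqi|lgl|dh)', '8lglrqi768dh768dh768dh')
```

Alternation tries branches left to right and keeps the first one that lets the overall match succeed at that position.
Splitting on the pattern gives 5 pieces.

['8', '768', '768', '768', '']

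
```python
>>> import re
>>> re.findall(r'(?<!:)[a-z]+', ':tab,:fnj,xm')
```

['ab', 'nj', 'xm']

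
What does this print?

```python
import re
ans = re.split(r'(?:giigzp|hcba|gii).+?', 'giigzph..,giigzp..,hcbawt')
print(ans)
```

['', '..,', '.,', 't']

Alternation isn't longest-match — the leftmost alternative that fits at this position is chosen.
The string is cut at each match, leaving 4 pieces.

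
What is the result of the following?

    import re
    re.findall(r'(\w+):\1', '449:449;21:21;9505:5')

['449', '21', '5']

`\1` is not a pattern — it's the concrete string captured by group 1, re-applied verbatim.
Scanning left to right: at [0:7] match '449:449', group 1 = '449'; at [8:13] match '21:21', group 1 = '21'; at [17:20] match '5:5', group 1 = '5'.
Because there's exactly one group, `findall` drops the full match and keeps group 1 from each hit.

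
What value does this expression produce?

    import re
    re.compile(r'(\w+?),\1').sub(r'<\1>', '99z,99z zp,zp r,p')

The backreference `\1` re-matches whatever the first group consumed, character for character.
Matches: at [0:7] → '99z,99z'; at [8:13] → 'zp,zp'.
`\1` in the replacement pulls in group 1's text for each match.

'<99z> <zp> r,p'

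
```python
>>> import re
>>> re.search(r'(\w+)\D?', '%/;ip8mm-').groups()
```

This matches one or more of a word character (captured); then optionally a non-digit.
Unlike `match`, `search` isn't anchored — it looks for the pattern anywhere in the string.
The match spans [3:9] → 'ip8mm-'.
Captured: group 1 = 'ip8mm'.

('ip8mm',)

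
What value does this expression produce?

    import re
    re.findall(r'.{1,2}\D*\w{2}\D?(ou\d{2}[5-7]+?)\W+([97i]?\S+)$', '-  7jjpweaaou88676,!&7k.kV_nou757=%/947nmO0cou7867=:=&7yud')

2 groups means the one result is a tuple of 2 captured strings — 1 here.

[('ou88676', '7k.kV_nou757=%/947nmO0cou7867=:=&7yud')]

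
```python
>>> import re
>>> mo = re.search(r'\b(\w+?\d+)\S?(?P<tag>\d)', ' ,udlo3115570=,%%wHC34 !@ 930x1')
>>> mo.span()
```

(2, 13)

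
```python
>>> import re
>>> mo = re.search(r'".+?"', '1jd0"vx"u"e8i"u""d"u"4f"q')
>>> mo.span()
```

(4, 8)

The `?` after the quantifier makes it lazy — it takes as little as possible before letting the rest of the pattern try.
`search` walks the string left to right and returns the first match it finds.
The match spans [4:8] → '"vx"'.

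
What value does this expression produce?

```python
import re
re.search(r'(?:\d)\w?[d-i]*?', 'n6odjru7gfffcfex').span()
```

Because the quantifier is non-greedy, it stops expanding at the earliest point where the rest of the pattern can succeed.
The match spans [1:3] → '6o'.

(1, 3)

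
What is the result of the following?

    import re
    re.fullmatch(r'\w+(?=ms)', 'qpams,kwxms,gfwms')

None

The `(?=…)`/`(?<=…)` assertion just peeks at neighbouring text; it doesn't advance the match position.
`fullmatch` succeeds only if the pattern covers the string from start to end.
Here the string isn't matched end-to-end, so the call returns None.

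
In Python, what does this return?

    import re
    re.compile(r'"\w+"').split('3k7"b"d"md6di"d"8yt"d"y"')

Matches to split on: at [3:6] → '"b"'; at [7:14] → '"md6di"'; at [15:20] → '"8yt"'; at [21:24] → '"y"'.
Splitting on the pattern gives 5 pieces.

['3k7', 'd', 'd', 'd', '']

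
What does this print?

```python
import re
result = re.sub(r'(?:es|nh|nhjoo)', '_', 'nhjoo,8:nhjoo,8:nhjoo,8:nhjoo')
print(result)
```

_joo,8:_joo,8:_joo,8:_joo

Alternation isn't longest-match — the leftmost alternative that fits at this position is chosen.
Matches: at [0:2] → 'nh'; at [8:10] → 'nh'; at [16:18] → 'nh'; at [24:26] → 'nh'.
Each match is replaced by '_'.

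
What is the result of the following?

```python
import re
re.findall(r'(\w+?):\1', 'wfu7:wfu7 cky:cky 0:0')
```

['wfu7', 'cky', '0']

A backreference is literal: `\1` must see the identical characters the first group matched.
Matches: at [0:9] match 'wfu7:wfu7', group 1 = 'wfu7'; at [10:17] match 'cky:cky', group 1 = 'cky'; at [18:21] match '0:0', group 1 = '0'.
Because there's exactly one group, `findall` drops the full match and keeps group 1 from each hit.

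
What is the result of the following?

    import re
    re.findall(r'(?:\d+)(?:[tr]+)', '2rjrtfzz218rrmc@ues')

['2r', '218rr']

The pattern matches one or more of a digit (non-capturing group); then one or more of one of [tr] (non-capturing group).
Scanning left to right: at [0:2] → '2r'; at [8:13] → '218rr'.
Since nothing is captured, `findall` lists the 2 matched substrings directly.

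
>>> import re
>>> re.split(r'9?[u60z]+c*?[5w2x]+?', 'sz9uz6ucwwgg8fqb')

Each match becomes a cut point; 2 segments remain.

['sz', 'wgg8fqb']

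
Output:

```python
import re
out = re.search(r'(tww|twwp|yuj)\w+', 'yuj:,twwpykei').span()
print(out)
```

`re.search` tries every starting position until one works.
The match spans [5:13] → 'twwpykei'.
Captured: group 1 = 'tww'.

(5, 13)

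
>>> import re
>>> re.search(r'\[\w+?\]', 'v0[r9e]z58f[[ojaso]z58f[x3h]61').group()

'[r9e]'

`search` walks the string left to right and returns the first match it finds.
The match spans [2:7] → '[r9e]'.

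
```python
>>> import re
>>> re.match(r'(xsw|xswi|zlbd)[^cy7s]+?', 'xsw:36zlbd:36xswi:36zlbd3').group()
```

'xsw:'

With `match`, the pattern is implicitly anchored at the beginning.
The match spans [0:4] → 'xsw:'.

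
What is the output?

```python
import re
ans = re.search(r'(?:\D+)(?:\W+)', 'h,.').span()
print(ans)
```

(0, 3)

The match spans [0:3] → 'h,.'.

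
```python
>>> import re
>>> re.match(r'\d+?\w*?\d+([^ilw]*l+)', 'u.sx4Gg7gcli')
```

None

This matches one or more of a digit (lazy), then zero or more of a word character (lazy); then one or more of a digit; then zero or more of any character except [ilw], then one or more of the literal 'l' (captured).
`match` is anchored at position 0; if the pattern doesn't fit there, it returns None.
Here position 0 doesn't satisfy it, so the call returns None.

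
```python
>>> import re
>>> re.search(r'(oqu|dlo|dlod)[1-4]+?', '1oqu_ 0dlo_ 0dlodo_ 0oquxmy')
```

None

`search` walks the string left to right and returns the first match it finds.
Here no position works, so the call returns None.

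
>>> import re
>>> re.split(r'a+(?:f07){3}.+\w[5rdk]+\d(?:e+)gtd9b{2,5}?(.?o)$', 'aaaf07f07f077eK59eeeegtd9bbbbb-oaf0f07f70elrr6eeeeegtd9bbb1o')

['', '1o', '']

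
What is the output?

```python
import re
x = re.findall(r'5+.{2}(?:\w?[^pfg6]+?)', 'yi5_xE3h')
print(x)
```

This matches one or more of a literal '5', then exactly 2 of any character; then optionally a word character, then one or more of any character except [pfg6] (lazy) (non-capturing group).
Lazy quantifiers expand one character at a time until the remainder of the pattern can match.
Matches: at [2:7] → '5_xE3'.
Since nothing is captured, `findall` lists the 1 matched substring directly.

['5_xE3']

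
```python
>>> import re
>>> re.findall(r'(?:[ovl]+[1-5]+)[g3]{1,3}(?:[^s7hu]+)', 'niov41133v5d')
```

['ov41133v5d']

Pattern: one or more of one of [ovl], then one or more of a character in [1-5] (non-capturing group); then 1 to 3 of one of [g3]; then one or more of any character except [s7hu] (non-capturing group).
Walking the string: at [2:12] → 'ov41133v5d'.
Since nothing is captured, `findall` lists the 1 matched substring directly.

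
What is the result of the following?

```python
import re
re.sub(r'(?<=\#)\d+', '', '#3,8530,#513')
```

'#,8530,#'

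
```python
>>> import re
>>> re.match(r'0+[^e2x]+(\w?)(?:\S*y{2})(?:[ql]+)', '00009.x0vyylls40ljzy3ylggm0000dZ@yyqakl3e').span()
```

This matches one or more of the literal '0', then one or more of any character except [e2x]; then optionally a word character (captured); then zero or more of a non-whitespace character, then exactly 2 of the literal 'y' (non-capturing group); then one or more of one of [ql] (non-capturing group).
`match` is anchored at position 0; if the pattern doesn't fit there, it returns None.
The match spans [0:36] → '00009.x0vyylls40ljzy3ylggm0000dZ@yyq'.
Captured: group 1 = 'x'.

(0, 36)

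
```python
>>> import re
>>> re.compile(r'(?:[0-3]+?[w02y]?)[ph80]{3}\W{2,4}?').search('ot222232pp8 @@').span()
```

(2, 13)

A non-greedy quantifier consumes as few characters as it can — just enough that the remainder of the pattern still matches from where it stops; whatever follows it matches normally.
The match spans [2:13] → '222232pp8 @'.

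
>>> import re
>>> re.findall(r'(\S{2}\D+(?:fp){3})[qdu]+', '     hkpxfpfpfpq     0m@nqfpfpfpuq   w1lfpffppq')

['hkpxfpfpfp', '0m@nqfpfpfp']

One capturing group, so `findall` returns just the captured substring from each match — 2 in all.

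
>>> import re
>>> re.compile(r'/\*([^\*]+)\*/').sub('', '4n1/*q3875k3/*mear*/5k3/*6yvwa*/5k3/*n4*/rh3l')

`sub` substitutes '' at each match site.

'4n1/*q3875k35k35k3rh3l'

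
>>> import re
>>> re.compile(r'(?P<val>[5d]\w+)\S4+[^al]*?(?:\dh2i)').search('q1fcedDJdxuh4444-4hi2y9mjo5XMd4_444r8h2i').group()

This matches one of [5d], then one or more of a word character (captured as 'val'); then a non-whitespace character, then one or more of the literal '4', then zero or more of any character except [al] (lazy); then a digit, then the literal 'h2i' (non-capturing group).
The match spans [5:40] → 'dDJdxuh4444-4hi2y9mjo5XMd4_444r8h2i'.

'dDJdxuh4444-4hi2y9mjo5XMd4_444r8h2i'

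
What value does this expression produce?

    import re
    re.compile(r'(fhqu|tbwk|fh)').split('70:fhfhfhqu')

['70:', 'fh', '', 'fh', '', 'fhqu', '']

Alternation tries branches left to right and keeps the first one that lets the overall match succeed at that position.
`re.split` interleaves the captured-group text with the surrounding fragments.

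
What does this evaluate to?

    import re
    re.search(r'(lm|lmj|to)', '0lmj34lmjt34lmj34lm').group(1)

'lm'

Alternation tries branches left to right and keeps the first one that lets the overall match succeed at that position.
Unlike `match`, `search` isn't anchored — it looks for the pattern anywhere in the string.
The match spans [1:3] → 'lm'.
Captured: group 1 = 'lm'.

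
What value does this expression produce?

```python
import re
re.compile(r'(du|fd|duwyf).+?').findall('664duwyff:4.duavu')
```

The regex engine tests alternatives in the order written; an earlier branch that matches wins even if a later one would match more.
Scanning left to right: at [3:6] match 'duw', group 1 = 'du'; at [12:15] match 'dua', group 1 = 'du'.
With a single group, `findall` returns only what that group captured — 2 items.

['du', 'du']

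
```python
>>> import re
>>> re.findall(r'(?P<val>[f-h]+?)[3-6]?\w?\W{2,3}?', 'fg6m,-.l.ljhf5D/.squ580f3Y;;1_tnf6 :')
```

['fg', 'hf', 'f', 'f']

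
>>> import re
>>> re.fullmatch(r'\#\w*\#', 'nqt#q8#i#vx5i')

For `fullmatch`, every character of the input must be accounted for by the pattern.
Here there's no way to consume every character, so the call returns None.

None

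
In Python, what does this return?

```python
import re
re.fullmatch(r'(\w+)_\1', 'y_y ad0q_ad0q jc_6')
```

`re.fullmatch` requires the pattern to consume the entire string.
Here the string isn't matched end-to-end, so the call returns None.

None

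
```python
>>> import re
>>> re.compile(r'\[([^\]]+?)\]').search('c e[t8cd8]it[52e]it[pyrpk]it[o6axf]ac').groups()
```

('t8cd8',)

`re.search` tries every starting position until one works.
The match spans [3:10] → '[t8cd8]'.
Captured: group 1 = 't8cd8'.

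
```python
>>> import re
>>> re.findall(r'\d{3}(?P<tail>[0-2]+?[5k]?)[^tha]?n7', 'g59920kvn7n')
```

['20k']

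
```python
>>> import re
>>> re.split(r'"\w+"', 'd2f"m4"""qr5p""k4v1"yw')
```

['d2f', '"', '', 'yw']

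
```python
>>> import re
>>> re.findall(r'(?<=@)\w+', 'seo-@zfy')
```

The `(?=…)`/`(?<=…)` assertion just peeks at neighbouring text; it doesn't advance the match position.
Matches: at [5:8] → 'zfy'.
`findall` yields the raw match text (1 of them) because the pattern has no groups.

['zfy']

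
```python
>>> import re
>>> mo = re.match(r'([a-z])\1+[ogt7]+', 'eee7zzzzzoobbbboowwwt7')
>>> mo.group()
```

'eee7'

`re.match` only tries the pattern at the start of the string.
The match spans [0:4] → 'eee7'.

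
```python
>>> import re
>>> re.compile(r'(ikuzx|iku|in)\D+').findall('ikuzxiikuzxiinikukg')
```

Alternation isn't longest-match — the leftmost alternative that fits at this position is chosen.
One capturing group, so `findall` returns just the captured substring from the one match — 1 in all.

['ikuzx']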